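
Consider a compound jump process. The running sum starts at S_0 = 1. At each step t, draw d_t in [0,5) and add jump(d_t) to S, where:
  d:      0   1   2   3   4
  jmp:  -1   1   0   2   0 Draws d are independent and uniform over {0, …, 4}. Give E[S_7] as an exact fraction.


Outcome values over d=0..4: [-1, 1, 0, 2, 0]
Σy = 2, Σy² = 6, M = 5
μ = 2/5 = 2/5,  σ² = 6/5 − (2/5)² = 26/25
E[S_7] = 1 + 7·(2/5) = 19/5

19/5


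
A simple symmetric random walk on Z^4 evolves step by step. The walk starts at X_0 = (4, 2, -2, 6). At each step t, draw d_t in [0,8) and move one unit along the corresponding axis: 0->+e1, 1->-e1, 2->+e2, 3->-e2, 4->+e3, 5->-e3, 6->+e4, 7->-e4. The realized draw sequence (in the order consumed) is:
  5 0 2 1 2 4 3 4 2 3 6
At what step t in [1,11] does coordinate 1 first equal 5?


2

t=0: X=(4, 2, -2, 6), d=5 → -e3, X_1=(4, 2, -3, 6)
t=1: X=(4, 2, -3, 6), d=0 → +e1, X_2=(5, 2, -3, 6)
t=2: X=(5, 2, -3, 6), d=2 → +e2, X_3=(5, 3, -3, 6)
t=3: X=(5, 3, -3, 6), d=1 → -e1, X_4=(4, 3, -3, 6)
t=4: X=(4, 3, -3, 6), d=2 → +e2, X_5=(4, 4, -3, 6)
t=5: X=(4, 4, -3, 6), d=4 → +e3, X_6=(4, 4, -2, 6)
t=6: X=(4, 4, -2, 6), d=3 → -e2, X_7=(4, 3, -2, 6)
t=7: X=(4, 3, -2, 6), d=4 → +e3, X_8=(4, 3, -1, 6)
t=8: X=(4, 3, -1, 6), d=2 → +e2, X_9=(4, 4, -1, 6)
t=9: X=(4, 4, -1, 6), d=3 → -e2, X_10=(4, 3, -1, 6)
t=10: X=(4, 3, -1, 6), d=6 → +e4, X_11=(4, 3, -1, 7)


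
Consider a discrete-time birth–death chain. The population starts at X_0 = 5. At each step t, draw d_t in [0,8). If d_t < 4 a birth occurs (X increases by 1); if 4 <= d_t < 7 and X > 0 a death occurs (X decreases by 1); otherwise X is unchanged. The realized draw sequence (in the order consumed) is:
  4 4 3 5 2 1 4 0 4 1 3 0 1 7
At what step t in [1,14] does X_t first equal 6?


11

t=0: X=5, d=4 → death, X_1=4
t=1: X=4, d=4 → death, X_2=3
t=2: X=3, d=3 → birth, X_3=4
t=3: X=4, d=5 → death, X_4=3
t=4: X=3, d=2 → birth, X_5=4
t=5: X=4, d=1 → birth, X_6=5
t=6: X=5, d=4 → death, X_7=4
t=7: X=4, d=0 → birth, X_8=5
t=8: X=5, d=4 → death, X_9=4
t=9: X=4, d=1 → birth, X_10=5
t=10: X=5, d=3 → birth, X_11=6
t=11: X=6, d=0 → birth, X_12=7
t=12: X=7, d=1 → birth, X_13=8
t=13: X=8, d=7 → hold, X_14=8


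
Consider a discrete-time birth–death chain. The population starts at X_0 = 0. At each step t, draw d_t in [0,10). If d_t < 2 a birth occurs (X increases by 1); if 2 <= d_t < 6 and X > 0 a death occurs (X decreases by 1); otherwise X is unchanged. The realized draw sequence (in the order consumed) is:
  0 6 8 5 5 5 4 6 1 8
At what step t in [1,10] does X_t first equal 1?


t=0: X=0, d=0 → birth, X_1=1
t=1: X=1, d=6 → hold, X_2=1
t=2: X=1, d=8 → hold, X_3=1
t=3: X=1, d=5 → death, X_4=0
t=4: X=0, d=5 → hold, X_5=0
t=5: X=0, d=5 → hold, X_6=0
t=6: X=0, d=4 → hold, X_7=0
t=7: X=0, d=6 → hold, X_8=0
t=8: X=0, d=1 → birth, X_9=1
t=9: X=1, d=8 → hold, X_10=1

1


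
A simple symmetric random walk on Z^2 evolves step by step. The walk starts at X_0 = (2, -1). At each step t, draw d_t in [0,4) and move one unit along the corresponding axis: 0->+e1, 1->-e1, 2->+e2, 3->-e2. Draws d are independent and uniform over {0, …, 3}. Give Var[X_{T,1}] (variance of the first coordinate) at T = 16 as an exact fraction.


Outcome values over d=0..3: [1, -1, 0, 0]
Σy = 0, Σy² = 2, M = 4
μ = 0/4 = 0,  σ² = 2/4 − (0)² = 1/2
Independent increments: Var[X_16] = 16·σ² = 16·(1/2) = 8

8


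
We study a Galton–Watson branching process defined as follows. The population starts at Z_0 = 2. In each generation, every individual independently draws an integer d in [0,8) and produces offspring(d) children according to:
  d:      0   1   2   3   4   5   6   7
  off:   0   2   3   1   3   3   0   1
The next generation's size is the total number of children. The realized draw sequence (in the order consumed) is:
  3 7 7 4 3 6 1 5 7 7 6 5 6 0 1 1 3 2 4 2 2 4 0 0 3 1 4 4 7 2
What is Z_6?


gen 0: Z_0=2, draws=[3, 7], offspring=[1, 1], Z_1=2
gen 1: Z_1=2, draws=[7, 4], offspring=[1, 3], Z_2=4
gen 2: Z_2=4, draws=[3, 6, 1, 5], offspring=[1, 0, 2, 3], Z_3=6
gen 3: Z_3=6, draws=[7, 7, 6, 5, 6, 0], offspring=[1, 1, 0, 3, 0, 0], Z_4=5
gen 4: Z_4=5, draws=[1, 1, 3, 2, 4], offspring=[2, 2, 1, 3, 3], Z_5=11
gen 5: Z_5=11, draws=[2, 2, 4, 0, 0, 3, 1, 4, 4, 7, 2], offspring=[3, 3, 3, 0, 0, 1, 2, 3, 3, 1, 3], Z_6=22

22


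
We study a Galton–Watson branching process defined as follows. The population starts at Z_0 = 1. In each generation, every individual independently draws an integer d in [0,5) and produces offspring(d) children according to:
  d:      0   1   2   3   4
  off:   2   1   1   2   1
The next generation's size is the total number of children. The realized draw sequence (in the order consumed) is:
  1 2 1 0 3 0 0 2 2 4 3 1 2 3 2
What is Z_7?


7

gen 0: Z_0=1, draws=[1], offspring=[1], Z_1=1
gen 1: Z_1=1, draws=[2], offspring=[1], Z_2=1
gen 2: Z_2=1, draws=[1], offspring=[1], Z_3=1
gen 3: Z_3=1, draws=[0], offspring=[2], Z_4=2
gen 4: Z_4=2, draws=[3, 0], offspring=[2, 2], Z_5=4
gen 5: Z_5=4, draws=[0, 2, 2, 4], offspring=[2, 1, 1, 1], Z_6=5
gen 6: Z_6=5, draws=[3, 1, 2, 3, 2], offspring=[2, 1, 1, 2, 1], Z_7=7


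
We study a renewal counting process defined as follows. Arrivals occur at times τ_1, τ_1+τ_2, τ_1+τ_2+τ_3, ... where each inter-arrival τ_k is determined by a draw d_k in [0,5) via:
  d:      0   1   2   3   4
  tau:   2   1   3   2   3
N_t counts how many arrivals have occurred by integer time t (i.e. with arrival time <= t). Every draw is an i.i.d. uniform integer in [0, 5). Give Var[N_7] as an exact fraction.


3116715344/6103515625

Inter-arrival values over d=0..4: [2, 1, 3, 2, 3]
Each d has probability 1/5, so the pmf of τ is: f(1) = 1/5, f(2) = 2/5, f(3) = 2/5
Let p_n(j) = P(N_n = j), with p_0 = [1]. Condition on τ_1: p_n(0) = P(τ > n), and for j >= 1, p_n(j) = Σ_{k<=n} f(k)·p_{n−k}(j−1)
p_1 = [4/5, 1/5]  (j = 0..1)
p_2 = [2/5, 14/25, 1/25]  (j = 0..2)
p_3 = [0, 4/5, 24/125, 1/125]  (j = 0..3)
p_4 = [0, 12/25, 58/125, 34/625, 1/625]  (j = 0..4)
p_5 = [0, 4/25, 16/25, 116/625, 44/3125, 1/3125]  (j = 0..5)
p_6 = [0, 0, 68/125, 244/625, 194/3125, 54/15625, 1/15625]  (j = 0..6)
p_7 = [0, 0, 32/125, 344/625, 544/3125, 292/15625, 64/78125, 1/78125]  (j = 0..7)
E[N_7] = Σ j·p_7(j) = 231091/78125;  E[N_7²] = Σ j²·p_7(j) = 723453/78125
Var[N_7] = 723453/78125 − (231091/78125)² = 3116715344/6103515625


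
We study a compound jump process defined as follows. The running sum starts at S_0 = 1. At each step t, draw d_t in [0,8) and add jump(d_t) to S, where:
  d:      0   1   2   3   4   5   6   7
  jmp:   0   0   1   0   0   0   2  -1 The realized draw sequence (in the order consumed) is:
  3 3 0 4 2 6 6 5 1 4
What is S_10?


t=0: S=1, d=3, jump=0, S_1=1
t=1: S=1, d=3, jump=0, S_2=1
t=2: S=1, d=0, jump=0, S_3=1
t=3: S=1, d=4, jump=0, S_4=1
t=4: S=1, d=2, jump=1, S_5=2
t=5: S=2, d=6, jump=2, S_6=4
t=6: S=4, d=6, jump=2, S_7=6
t=7: S=6, d=5, jump=0, S_8=6
t=8: S=6, d=1, jump=0, S_9=6
t=9: S=6, d=4, jump=0, S_10=6

6


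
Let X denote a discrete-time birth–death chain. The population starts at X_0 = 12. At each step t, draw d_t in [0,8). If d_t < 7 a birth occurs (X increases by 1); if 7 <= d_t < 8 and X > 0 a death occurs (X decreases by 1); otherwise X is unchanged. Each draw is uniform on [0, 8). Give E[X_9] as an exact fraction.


75/4

X can drop by at most 1 per step and X_0 = 12 > T = 9, so X_t >= 12 − t >= 3 > 0 for every t <= 9: the floor at 0 (the 'and X > 0' condition) never binds. Hence X_9 = X_0 + Σ_{t<9} Y_t with i.i.d. increments Y_t = y(d_t) ∈ {+1, −1, 0}.
Outcome values over d=0..7: [1, 1, 1, 1, 1, 1, 1, -1]
Σy = 6, Σy² = 8, M = 8
μ = 6/8 = 3/4,  σ² = 8/8 − (3/4)² = 7/16
E[X_9] = 12 + 9·(3/4) = 75/4


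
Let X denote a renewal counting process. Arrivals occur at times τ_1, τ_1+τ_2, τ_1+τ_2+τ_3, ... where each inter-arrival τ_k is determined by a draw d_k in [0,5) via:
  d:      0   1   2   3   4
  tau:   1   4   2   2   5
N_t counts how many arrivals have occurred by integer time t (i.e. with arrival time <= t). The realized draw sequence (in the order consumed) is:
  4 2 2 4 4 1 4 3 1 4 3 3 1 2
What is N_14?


4

draw d_1=4: τ_1=5, arrival time A_1=5
draw d_2=2: τ_2=2, arrival time A_2=7
draw d_3=2: τ_3=2, arrival time A_3=9
draw d_4=4: τ_4=5, arrival time A_4=14
draw d_5=4: τ_5=5, arrival time A_5=19
draw d_6=1: τ_6=4, arrival time A_6=23
draw d_7=4: τ_7=5, arrival time A_7=28
draw d_8=3: τ_8=2, arrival time A_8=30
draw d_9=1: τ_9=4, arrival time A_9=34
draw d_10=4: τ_10=5, arrival time A_10=39
draw d_11=3: τ_11=2, arrival time A_11=41
draw d_12=3: τ_12=2, arrival time A_12=43
draw d_13=1: τ_13=4, arrival time A_13=47
draw d_14=2: τ_14=2, arrival time A_14=49
N_t over t=0..14: 0:0 1:0 2:0 3:0 4:0 5:1 6:1 7:2 8:2 9:3 10:3 11:3 12:3 13:3 14:4


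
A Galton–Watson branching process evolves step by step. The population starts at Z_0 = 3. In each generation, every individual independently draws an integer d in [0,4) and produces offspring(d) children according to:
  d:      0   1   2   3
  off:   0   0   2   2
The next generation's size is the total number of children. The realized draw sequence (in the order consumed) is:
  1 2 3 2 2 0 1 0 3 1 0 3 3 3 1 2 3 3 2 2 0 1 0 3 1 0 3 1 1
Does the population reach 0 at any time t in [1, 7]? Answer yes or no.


no

gen 0: Z_0=3, draws=[1, 2, 3], offspring=[0, 2, 2], Z_1=4
gen 1: Z_1=4, draws=[2, 2, 0, 1], offspring=[2, 2, 0, 0], Z_2=4
gen 2: Z_2=4, draws=[0, 3, 1, 0], offspring=[0, 2, 0, 0], Z_3=2
gen 3: Z_3=2, draws=[3, 3], offspring=[2, 2], Z_4=4
gen 4: Z_4=4, draws=[3, 1, 2, 3], offspring=[2, 0, 2, 2], Z_5=6
gen 5: Z_5=6, draws=[3, 2, 2, 0, 1, 0], offspring=[2, 2, 2, 0, 0, 0], Z_6=6
gen 6: Z_6=6, draws=[3, 1, 0, 3, 1, 1], offspring=[2, 0, 0, 2, 0, 0], Z_7=4


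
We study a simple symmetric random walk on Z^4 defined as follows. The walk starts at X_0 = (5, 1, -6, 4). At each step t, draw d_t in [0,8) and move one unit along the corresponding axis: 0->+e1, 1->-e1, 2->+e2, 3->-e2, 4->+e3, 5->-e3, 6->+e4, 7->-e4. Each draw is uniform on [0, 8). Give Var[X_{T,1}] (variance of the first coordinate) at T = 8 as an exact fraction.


2

Outcome values over d=0..7: [1, -1, 0, 0, 0, 0, 0, 0]
Σy = 0, Σy² = 2, M = 8
μ = 0/8 = 0,  σ² = 2/8 − (0)² = 1/4
Independent increments: Var[X_8] = 8·σ² = 8·(1/4) = 2


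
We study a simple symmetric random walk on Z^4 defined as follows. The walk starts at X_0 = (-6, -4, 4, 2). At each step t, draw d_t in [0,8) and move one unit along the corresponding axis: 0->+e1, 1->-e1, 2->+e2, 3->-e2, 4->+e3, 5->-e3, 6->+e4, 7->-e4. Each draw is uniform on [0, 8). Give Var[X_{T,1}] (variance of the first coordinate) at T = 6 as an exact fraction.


Outcome values over d=0..7: [1, -1, 0, 0, 0, 0, 0, 0]
Σy = 0, Σy² = 2, M = 8
μ = 0/8 = 0,  σ² = 2/8 − (0)² = 1/4
Independent increments: Var[X_6] = 6·σ² = 6·(1/4) = 3/2

3/2


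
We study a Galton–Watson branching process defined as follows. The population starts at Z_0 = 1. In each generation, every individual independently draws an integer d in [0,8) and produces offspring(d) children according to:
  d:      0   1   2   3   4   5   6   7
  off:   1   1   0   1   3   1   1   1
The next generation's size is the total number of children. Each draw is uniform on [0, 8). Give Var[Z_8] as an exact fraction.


Outcome values over d=0..7: [1, 1, 0, 1, 3, 1, 1, 1]
Σy = 9, Σy² = 15, M = 8
μ = 9/8 = 9/8,  σ² = 15/8 − (9/8)² = 39/64
V_0 = 0, E_0 = 1
V_1 = 39/64·E_0 + (9/8)²·V_0 = 39/64;  E_1 = 9/8
V_2 = 39/64·E_1 + (9/8)²·V_1 = 5967/4096;  E_2 = 81/64
V_3 = 39/64·E_2 + (9/8)²·V_2 = 685503/262144;  E_3 = 729/512
V_4 = 39/64·E_3 + (9/8)²·V_3 = 70082415/16777216;  E_4 = 6561/4096
V_5 = 39/64·E_4 + (9/8)²·V_4 = 6724755999/1073741824;  E_5 = 59049/32768
V_6 = 39/64·E_5 + (9/8)²·V_5 = 620167023567/68719476736;  E_6 = 531441/262144
V_7 = 39/64·E_6 + (9/8)²·V_6 = 55666777619583/4398046511104;  E_7 = 4782969/2097152
V_8 = 39/64·E_7 + (9/8)²·V_7 = 4900202894353455/281474976710656;  E_8 = 43046721/16777216

4900202894353455/281474976710656


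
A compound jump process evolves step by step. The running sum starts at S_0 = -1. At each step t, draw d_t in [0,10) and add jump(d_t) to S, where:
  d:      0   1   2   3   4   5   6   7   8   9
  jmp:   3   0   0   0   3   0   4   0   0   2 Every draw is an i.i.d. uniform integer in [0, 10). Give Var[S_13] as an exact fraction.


Outcome values over d=0..9: [3, 0, 0, 0, 3, 0, 4, 0, 0, 2]
Σy = 12, Σy² = 38, M = 10
μ = 12/10 = 6/5,  σ² = 38/10 − (6/5)² = 59/25
Independent increments: Var[S_13] = 13·σ² = 13·(59/25) = 767/25

767/25


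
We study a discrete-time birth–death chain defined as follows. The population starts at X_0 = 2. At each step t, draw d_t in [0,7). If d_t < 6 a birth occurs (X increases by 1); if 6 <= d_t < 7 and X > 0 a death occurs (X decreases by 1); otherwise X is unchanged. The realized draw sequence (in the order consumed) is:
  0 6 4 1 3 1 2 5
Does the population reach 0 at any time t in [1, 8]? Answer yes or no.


t=0: X=2, d=0 → birth, X_1=3
t=1: X=3, d=6 → death, X_2=2
t=2: X=2, d=4 → birth, X_3=3
t=3: X=3, d=1 → birth, X_4=4
t=4: X=4, d=3 → birth, X_5=5
t=5: X=5, d=1 → birth, X_6=6
t=6: X=6, d=2 → birth, X_7=7
t=7: X=7, d=5 → birth, X_8=8

no


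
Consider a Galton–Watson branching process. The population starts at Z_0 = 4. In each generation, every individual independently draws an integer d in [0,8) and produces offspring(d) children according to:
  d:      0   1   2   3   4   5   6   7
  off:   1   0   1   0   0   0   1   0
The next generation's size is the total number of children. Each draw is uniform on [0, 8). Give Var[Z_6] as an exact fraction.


190571535/17179869184

Outcome values over d=0..7: [1, 0, 1, 0, 0, 0, 1, 0]
Σy = 3, Σy² = 3, M = 8
μ = 3/8 = 3/8,  σ² = 3/8 − (3/8)² = 15/64
V_0 = 0, E_0 = 4
V_1 = 15/64·E_0 + (3/8)²·V_0 = 15/16;  E_1 = 3/2
V_2 = 15/64·E_1 + (3/8)²·V_1 = 495/1024;  E_2 = 9/16
V_3 = 15/64·E_2 + (3/8)²·V_2 = 13095/65536;  E_3 = 27/128
V_4 = 15/64·E_3 + (3/8)²·V_3 = 325215/4194304;  E_4 = 81/1024
V_5 = 15/64·E_4 + (3/8)²·V_4 = 7903575/268435456;  E_5 = 243/8192
V_6 = 15/64·E_5 + (3/8)²·V_5 = 190571535/17179869184;  E_6 = 729/65536


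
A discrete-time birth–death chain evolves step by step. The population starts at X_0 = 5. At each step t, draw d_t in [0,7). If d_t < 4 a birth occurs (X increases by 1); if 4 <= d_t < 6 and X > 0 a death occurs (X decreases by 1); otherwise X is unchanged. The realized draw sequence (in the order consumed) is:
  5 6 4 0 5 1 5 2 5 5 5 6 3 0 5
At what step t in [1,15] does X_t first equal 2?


t=0: X=5, d=5 → death, X_1=4
t=1: X=4, d=6 → hold, X_2=4
t=2: X=4, d=4 → death, X_3=3
t=3: X=3, d=0 → birth, X_4=4
t=4: X=4, d=5 → death, X_5=3
t=5: X=3, d=1 → birth, X_6=4
t=6: X=4, d=5 → death, X_7=3
t=7: X=3, d=2 → birth, X_8=4
t=8: X=4, d=5 → death, X_9=3
t=9: X=3, d=5 → death, X_10=2
t=10: X=2, d=5 → death, X_11=1
t=11: X=1, d=6 → hold, X_12=1
t=12: X=1, d=3 → birth, X_13=2
t=13: X=2, d=0 → birth, X_14=3
t=14: X=3, d=5 → death, X_15=2

10


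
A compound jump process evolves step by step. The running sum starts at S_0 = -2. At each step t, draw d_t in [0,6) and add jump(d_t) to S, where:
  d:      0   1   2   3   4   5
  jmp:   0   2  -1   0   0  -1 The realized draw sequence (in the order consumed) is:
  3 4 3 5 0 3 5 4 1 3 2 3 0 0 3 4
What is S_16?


t=0: S=-2, d=3, jump=0, S_1=-2
t=1: S=-2, d=4, jump=0, S_2=-2
t=2: S=-2, d=3, jump=0, S_3=-2
t=3: S=-2, d=5, jump=-1, S_4=-3
t=4: S=-3, d=0, jump=0, S_5=-3
t=5: S=-3, d=3, jump=0, S_6=-3
t=6: S=-3, d=5, jump=-1, S_7=-4
t=7: S=-4, d=4, jump=0, S_8=-4
t=8: S=-4, d=1, jump=2, S_9=-2
t=9: S=-2, d=3, jump=0, S_10=-2
t=10: S=-2, d=2, jump=-1, S_11=-3
t=11: S=-3, d=3, jump=0, S_12=-3
t=12: S=-3, d=0, jump=0, S_13=-3
t=13: S=-3, d=0, jump=0, S_14=-3
t=14: S=-3, d=3, jump=0, S_15=-3
t=15: S=-3, d=4, jump=0, S_16=-3

-3


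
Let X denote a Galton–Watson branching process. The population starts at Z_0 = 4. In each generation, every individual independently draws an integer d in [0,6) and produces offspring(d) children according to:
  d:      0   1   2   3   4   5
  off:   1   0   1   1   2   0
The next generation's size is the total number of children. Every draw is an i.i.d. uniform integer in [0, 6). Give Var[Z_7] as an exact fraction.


Outcome values over d=0..5: [1, 0, 1, 1, 2, 0]
Σy = 5, Σy² = 7, M = 6
μ = 5/6 = 5/6,  σ² = 7/6 − (5/6)² = 17/36
V_0 = 0, E_0 = 4
V_1 = 17/36·E_0 + (5/6)²·V_0 = 17/9;  E_1 = 10/3
V_2 = 17/36·E_1 + (5/6)²·V_1 = 935/324;  E_2 = 25/9
V_3 = 17/36·E_2 + (5/6)²·V_2 = 38675/11664;  E_3 = 125/54
V_4 = 17/36·E_3 + (5/6)²·V_3 = 1425875/419904;  E_4 = 625/324
V_5 = 17/36·E_4 + (5/6)²·V_4 = 49416875/15116544;  E_5 = 3125/1944
V_6 = 17/36·E_5 + (5/6)²·V_5 = 1648521875/544195584;  E_6 = 15625/11664
V_7 = 17/36·E_6 + (5/6)²·V_6 = 53606046875/19591041024;  E_7 = 78125/69984

53606046875/19591041024


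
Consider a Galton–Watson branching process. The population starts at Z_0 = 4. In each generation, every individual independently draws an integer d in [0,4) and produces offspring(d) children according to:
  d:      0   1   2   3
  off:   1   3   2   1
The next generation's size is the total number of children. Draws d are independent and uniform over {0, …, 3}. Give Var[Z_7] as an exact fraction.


Outcome values over d=0..3: [1, 3, 2, 1]
Σy = 7, Σy² = 15, M = 4
μ = 7/4 = 7/4,  σ² = 15/4 − (7/4)² = 11/16
V_0 = 0, E_0 = 4
V_1 = 11/16·E_0 + (7/4)²·V_0 = 11/4;  E_1 = 7
V_2 = 11/16·E_1 + (7/4)²·V_1 = 847/64;  E_2 = 49/4
V_3 = 11/16·E_2 + (7/4)²·V_2 = 50127/1024;  E_3 = 343/16
V_4 = 11/16·E_3 + (7/4)²·V_3 = 2697695/16384;  E_4 = 2401/64
V_5 = 11/16·E_4 + (7/4)²·V_4 = 138948271/262144;  E_5 = 16807/256
V_6 = 11/16·E_5 + (7/4)²·V_5 = 6997779327/4194304;  E_6 = 117649/1024
V_7 = 11/16·E_6 + (7/4)²·V_6 = 348191980367/67108864;  E_7 = 823543/4096

348191980367/67108864


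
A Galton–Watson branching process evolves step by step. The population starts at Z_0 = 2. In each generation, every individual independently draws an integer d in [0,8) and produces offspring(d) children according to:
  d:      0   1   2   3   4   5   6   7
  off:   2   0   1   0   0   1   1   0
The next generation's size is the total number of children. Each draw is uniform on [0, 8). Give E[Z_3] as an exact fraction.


125/256

Outcome values over d=0..7: [2, 0, 1, 0, 0, 1, 1, 0]
Σy = 5, Σy² = 7, M = 8
μ = 5/8 = 5/8,  σ² = 7/8 − (5/8)² = 31/64
E[Z_0] = 2
E[Z_1] = 5/8·E[Z_0] = 5/4
E[Z_2] = 5/8·E[Z_1] = 25/32
E[Z_3] = 5/8·E[Z_2] = 125/256


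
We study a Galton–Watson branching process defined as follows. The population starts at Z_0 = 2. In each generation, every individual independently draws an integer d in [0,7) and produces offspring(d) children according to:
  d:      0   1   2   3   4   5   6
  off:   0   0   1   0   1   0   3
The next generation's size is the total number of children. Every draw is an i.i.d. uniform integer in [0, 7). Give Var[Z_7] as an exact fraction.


605652125000/678223072849

Outcome values over d=0..6: [0, 0, 1, 0, 1, 0, 3]
Σy = 5, Σy² = 11, M = 7
μ = 5/7 = 5/7,  σ² = 11/7 − (5/7)² = 52/49
V_0 = 0, E_0 = 2
V_1 = 52/49·E_0 + (5/7)²·V_0 = 104/49;  E_1 = 10/7
V_2 = 52/49·E_1 + (5/7)²·V_1 = 6240/2401;  E_2 = 50/49
V_3 = 52/49·E_2 + (5/7)²·V_2 = 283400/117649;  E_3 = 250/343
V_4 = 52/49·E_3 + (5/7)²·V_3 = 11544000/5764801;  E_4 = 1250/2401
V_5 = 52/49·E_4 + (5/7)²·V_4 = 444665000/282475249;  E_5 = 6250/16807
V_6 = 52/49·E_5 + (5/7)²·V_5 = 16578900000/13841287201;  E_6 = 31250/117649
V_7 = 52/49·E_6 + (5/7)²·V_6 = 605652125000/678223072849;  E_7 = 156250/823543


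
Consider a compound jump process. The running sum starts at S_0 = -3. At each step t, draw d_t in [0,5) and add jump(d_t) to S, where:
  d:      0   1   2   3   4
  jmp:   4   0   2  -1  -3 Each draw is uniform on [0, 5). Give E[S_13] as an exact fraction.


Outcome values over d=0..4: [4, 0, 2, -1, -3]
Σy = 2, Σy² = 30, M = 5
μ = 2/5 = 2/5,  σ² = 30/5 − (2/5)² = 146/25
E[S_13] = -3 + 13·(2/5) = 11/5

11/5


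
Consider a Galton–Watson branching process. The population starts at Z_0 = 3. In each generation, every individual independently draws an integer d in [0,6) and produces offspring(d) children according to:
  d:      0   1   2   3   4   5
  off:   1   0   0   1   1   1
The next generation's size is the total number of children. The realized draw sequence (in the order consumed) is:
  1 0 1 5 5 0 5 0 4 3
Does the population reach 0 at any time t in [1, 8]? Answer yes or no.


gen 0: Z_0=3, draws=[1, 0, 1], offspring=[0, 1, 0], Z_1=1
gen 1: Z_1=1, draws=[5], offspring=[1], Z_2=1
gen 2: Z_2=1, draws=[5], offspring=[1], Z_3=1
gen 3: Z_3=1, draws=[0], offspring=[1], Z_4=1
gen 4: Z_4=1, draws=[5], offspring=[1], Z_5=1
gen 5: Z_5=1, draws=[0], offspring=[1], Z_6=1
gen 6: Z_6=1, draws=[4], offspring=[1], Z_7=1
gen 7: Z_7=1, draws=[3], offspring=[1], Z_8=1

no


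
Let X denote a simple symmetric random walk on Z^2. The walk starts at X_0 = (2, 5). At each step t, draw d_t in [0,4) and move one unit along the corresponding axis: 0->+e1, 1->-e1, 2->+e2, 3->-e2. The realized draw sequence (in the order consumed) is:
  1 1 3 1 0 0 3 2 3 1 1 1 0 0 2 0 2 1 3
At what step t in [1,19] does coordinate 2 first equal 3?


t=0: X=(2, 5), d=1 → -e1, X_1=(1, 5)
t=1: X=(1, 5), d=1 → -e1, X_2=(0, 5)
t=2: X=(0, 5), d=3 → -e2, X_3=(0, 4)
t=3: X=(0, 4), d=1 → -e1, X_4=(-1, 4)
t=4: X=(-1, 4), d=0 → +e1, X_5=(0, 4)
t=5: X=(0, 4), d=0 → +e1, X_6=(1, 4)
t=6: X=(1, 4), d=3 → -e2, X_7=(1, 3)
t=7: X=(1, 3), d=2 → +e2, X_8=(1, 4)
t=8: X=(1, 4), d=3 → -e2, X_9=(1, 3)
t=9: X=(1, 3), d=1 → -e1, X_10=(0, 3)
t=10: X=(0, 3), d=1 → -e1, X_11=(-1, 3)
t=11: X=(-1, 3), d=1 → -e1, X_12=(-2, 3)
t=12: X=(-2, 3), d=0 → +e1, X_13=(-1, 3)
t=13: X=(-1, 3), d=0 → +e1, X_14=(0, 3)
t=14: X=(0, 3), d=2 → +e2, X_15=(0, 4)
t=15: X=(0, 4), d=0 → +e1, X_16=(1, 4)
t=16: X=(1, 4), d=2 → +e2, X_17=(1, 5)
t=17: X=(1, 5), d=1 → -e1, X_18=(0, 5)
t=18: X=(0, 5), d=3 → -e2, X_19=(0, 4)

7


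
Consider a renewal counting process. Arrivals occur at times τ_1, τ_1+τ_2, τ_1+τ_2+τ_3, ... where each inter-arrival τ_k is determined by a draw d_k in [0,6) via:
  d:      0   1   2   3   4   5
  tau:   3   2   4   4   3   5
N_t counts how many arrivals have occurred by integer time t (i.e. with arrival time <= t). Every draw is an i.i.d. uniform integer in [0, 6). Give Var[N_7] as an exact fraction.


Inter-arrival values over d=0..5: [3, 2, 4, 4, 3, 5]
Each d has probability 1/6, so the pmf of τ is: f(2) = 1/6, f(3) = 1/3, f(4) = 1/3, f(5) = 1/6
Let p_n(j) = P(N_n = j), with p_0 = [1]. Condition on τ_1: p_n(0) = P(τ > n), and for j >= 1, p_n(j) = Σ_{k<=n} f(k)·p_{n−k}(j−1)
p_1 = [1]  (j = 0)
p_2 = [5/6, 1/6]  (j = 0..1)
p_3 = [1/2, 1/2]  (j = 0..1)
p_4 = [1/6, 29/36, 1/36]  (j = 0..2)
p_5 = [0, 31/36, 5/36]  (j = 0..2)
p_6 = [0, 23/36, 77/216, 1/216]  (j = 0..3)
p_7 = [0, 13/36, 131/216, 7/216]  (j = 0..3)
E[N_7] = Σ j·p_7(j) = 361/216;  E[N_7²] = Σ j²·p_7(j) = 665/216
Var[N_7] = 665/216 − (361/216)² = 13319/46656

13319/46656


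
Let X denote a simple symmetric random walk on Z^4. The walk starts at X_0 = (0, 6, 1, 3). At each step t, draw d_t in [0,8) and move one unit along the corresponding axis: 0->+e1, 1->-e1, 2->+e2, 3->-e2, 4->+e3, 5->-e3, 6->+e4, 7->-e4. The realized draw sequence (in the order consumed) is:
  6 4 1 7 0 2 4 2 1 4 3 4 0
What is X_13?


t=0: X=(0, 6, 1, 3), d=6 → +e4, X_1=(0, 6, 1, 4)
t=1: X=(0, 6, 1, 4), d=4 → +e3, X_2=(0, 6, 2, 4)
t=2: X=(0, 6, 2, 4), d=1 → -e1, X_3=(-1, 6, 2, 4)
t=3: X=(-1, 6, 2, 4), d=7 → -e4, X_4=(-1, 6, 2, 3)
t=4: X=(-1, 6, 2, 3), d=0 → +e1, X_5=(0, 6, 2, 3)
t=5: X=(0, 6, 2, 3), d=2 → +e2, X_6=(0, 7, 2, 3)
t=6: X=(0, 7, 2, 3), d=4 → +e3, X_7=(0, 7, 3, 3)
t=7: X=(0, 7, 3, 3), d=2 → +e2, X_8=(0, 8, 3, 3)
t=8: X=(0, 8, 3, 3), d=1 → -e1, X_9=(-1, 8, 3, 3)
t=9: X=(-1, 8, 3, 3), d=4 → +e3, X_10=(-1, 8, 4, 3)
t=10: X=(-1, 8, 4, 3), d=3 → -e2, X_11=(-1, 7, 4, 3)
t=11: X=(-1, 7, 4, 3), d=4 → +e3, X_12=(-1, 7, 5, 3)
t=12: X=(-1, 7, 5, 3), d=0 → +e1, X_13=(0, 7, 5, 3)

(0, 7, 5, 3)


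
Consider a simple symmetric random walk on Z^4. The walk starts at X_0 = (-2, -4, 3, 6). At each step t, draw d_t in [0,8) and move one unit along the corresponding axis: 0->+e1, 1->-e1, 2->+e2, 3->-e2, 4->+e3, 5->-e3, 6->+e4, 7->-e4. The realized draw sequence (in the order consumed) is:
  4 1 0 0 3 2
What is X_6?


t=0: X=(-2, -4, 3, 6), d=4 → +e3, X_1=(-2, -4, 4, 6)
t=1: X=(-2, -4, 4, 6), d=1 → -e1, X_2=(-3, -4, 4, 6)
t=2: X=(-3, -4, 4, 6), d=0 → +e1, X_3=(-2, -4, 4, 6)
t=3: X=(-2, -4, 4, 6), d=0 → +e1, X_4=(-1, -4, 4, 6)
t=4: X=(-1, -4, 4, 6), d=3 → -e2, X_5=(-1, -5, 4, 6)
t=5: X=(-1, -5, 4, 6), d=2 → +e2, X_6=(-1, -4, 4, 6)

(-1, -4, 4, 6)


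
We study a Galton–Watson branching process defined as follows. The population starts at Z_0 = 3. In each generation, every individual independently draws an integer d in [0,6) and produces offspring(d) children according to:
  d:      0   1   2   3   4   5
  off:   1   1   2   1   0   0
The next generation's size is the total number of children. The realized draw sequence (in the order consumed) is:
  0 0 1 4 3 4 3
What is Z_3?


gen 0: Z_0=3, draws=[0, 0, 1], offspring=[1, 1, 1], Z_1=3
gen 1: Z_1=3, draws=[4, 3, 4], offspring=[0, 1, 0], Z_2=1
gen 2: Z_2=1, draws=[3], offspring=[1], Z_3=1

1


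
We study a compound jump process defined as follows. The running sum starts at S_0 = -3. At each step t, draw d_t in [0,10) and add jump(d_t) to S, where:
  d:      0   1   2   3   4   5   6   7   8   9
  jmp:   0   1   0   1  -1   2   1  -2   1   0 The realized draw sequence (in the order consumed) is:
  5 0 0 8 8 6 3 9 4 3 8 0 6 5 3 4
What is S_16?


t=0: S=-3, d=5, jump=2, S_1=-1
t=1: S=-1, d=0, jump=0, S_2=-1
t=2: S=-1, d=0, jump=0, S_3=-1
t=3: S=-1, d=8, jump=1, S_4=0
t=4: S=0, d=8, jump=1, S_5=1
t=5: S=1, d=6, jump=1, S_6=2
t=6: S=2, d=3, jump=1, S_7=3
t=7: S=3, d=9, jump=0, S_8=3
t=8: S=3, d=4, jump=-1, S_9=2
t=9: S=2, d=3, jump=1, S_10=3
t=10: S=3, d=8, jump=1, S_11=4
t=11: S=4, d=0, jump=0, S_12=4
t=12: S=4, d=6, jump=1, S_13=5
t=13: S=5, d=5, jump=2, S_14=7
t=14: S=7, d=3, jump=1, S_15=8
t=15: S=8, d=4, jump=-1, S_16=7

7


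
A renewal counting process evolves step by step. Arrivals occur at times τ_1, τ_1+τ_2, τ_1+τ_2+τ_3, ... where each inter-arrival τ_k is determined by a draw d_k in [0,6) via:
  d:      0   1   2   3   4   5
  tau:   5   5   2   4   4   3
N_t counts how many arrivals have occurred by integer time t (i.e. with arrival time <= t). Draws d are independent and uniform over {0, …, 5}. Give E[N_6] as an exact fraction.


Inter-arrival values over d=0..5: [5, 5, 2, 4, 4, 3]
Each d has probability 1/6, so the pmf of τ is: f(2) = 1/6, f(3) = 1/6, f(4) = 1/3, f(5) = 1/3
Renewal equation for m(n) = E[N_n]: condition on τ_1 = k (if k <= n, one arrival plus a fresh copy on the remaining n−k steps): m(n) = F(n) + Σ_{k<=n} f(k)·m(n−k), where F(n) = P(τ <= n) and m(0) = 0
m(1) = F(1) = 0
m(2) = F(2) = 1/6
m(3) = F(3) = 1/3
m(4) = F(4) + f(2)·m(2) = 2/3 + 1/6·1/6 = 25/36
m(5) = F(5) + f(2)·m(3) + f(3)·m(2) = 1 + 1/6·1/3 + 1/6·1/6 = 13/12
m(6) = F(6) + f(2)·m(4) + f(3)·m(3) + f(4)·m(2) = 1 + 1/6·25/36 + 1/6·1/3 + 1/3·1/6 = 265/216
E[N_6] = m(6) = 265/216

265/216


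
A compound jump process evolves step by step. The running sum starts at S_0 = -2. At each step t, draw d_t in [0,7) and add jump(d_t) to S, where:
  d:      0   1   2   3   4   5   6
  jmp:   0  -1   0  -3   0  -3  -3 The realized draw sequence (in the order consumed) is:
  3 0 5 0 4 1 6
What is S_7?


t=0: S=-2, d=3, jump=-3, S_1=-5
t=1: S=-5, d=0, jump=0, S_2=-5
t=2: S=-5, d=5, jump=-3, S_3=-8
t=3: S=-8, d=0, jump=0, S_4=-8
t=4: S=-8, d=4, jump=0, S_5=-8
t=5: S=-8, d=1, jump=-1, S_6=-9
t=6: S=-9, d=6, jump=-3, S_7=-12

-12


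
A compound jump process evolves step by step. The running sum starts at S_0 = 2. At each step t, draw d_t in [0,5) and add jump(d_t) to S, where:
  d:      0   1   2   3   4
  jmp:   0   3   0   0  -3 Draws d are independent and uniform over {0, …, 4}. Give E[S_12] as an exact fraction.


Outcome values over d=0..4: [0, 3, 0, 0, -3]
Σy = 0, Σy² = 18, M = 5
μ = 0/5 = 0,  σ² = 18/5 − (0)² = 18/5
E[S_12] = 2 + 12·(0) = 2

2


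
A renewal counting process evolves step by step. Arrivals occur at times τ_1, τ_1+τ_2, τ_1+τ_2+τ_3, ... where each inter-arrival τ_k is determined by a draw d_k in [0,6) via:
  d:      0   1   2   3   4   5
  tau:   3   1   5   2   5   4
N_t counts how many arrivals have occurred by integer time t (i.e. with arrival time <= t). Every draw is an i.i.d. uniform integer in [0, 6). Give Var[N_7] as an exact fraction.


47685788303/78364164096

Inter-arrival values over d=0..5: [3, 1, 5, 2, 5, 4]
Each d has probability 1/6, so the pmf of τ is: f(1) = 1/6, f(2) = 1/6, f(3) = 1/6, f(4) = 1/6, f(5) = 1/3
Let p_n(j) = P(N_n = j), with p_0 = [1]. Condition on τ_1: p_n(0) = P(τ > n), and for j >= 1, p_n(j) = Σ_{k<=n} f(k)·p_{n−k}(j−1)
p_1 = [5/6, 1/6]  (j = 0..1)
p_2 = [2/3, 11/36, 1/36]  (j = 0..2)
p_3 = [1/2, 5/12, 17/216, 1/216]  (j = 0..3)
p_4 = [1/3, 1/2, 4/27, 23/1296, 1/1296]  (j = 0..4)
p_5 = [0, 13/18, 25/108, 55/1296, 29/7776, 1/7776]  (j = 0..5)
p_6 = [0, 19/36, 41/108, 35/432, 7/648, 35/46656, 1/46656]  (j = 0..6)
p_7 = [0, 13/36, 25/54, 193/1296, 7/288, 119/46656, 41/279936, 1/279936]  (j = 0..7)
E[N_7] = Σ j·p_7(j) = 516391/279936;  E[N_7²] = Σ j²·p_7(j) = 1122919/279936
Var[N_7] = 1122919/279936 − (516391/279936)² = 47685788303/78364164096


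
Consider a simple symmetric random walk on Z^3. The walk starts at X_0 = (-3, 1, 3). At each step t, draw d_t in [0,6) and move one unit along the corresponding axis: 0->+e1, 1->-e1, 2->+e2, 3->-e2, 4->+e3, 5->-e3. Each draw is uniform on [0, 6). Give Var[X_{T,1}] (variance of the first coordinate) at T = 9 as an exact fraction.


Outcome values over d=0..5: [1, -1, 0, 0, 0, 0]
Σy = 0, Σy² = 2, M = 6
μ = 0/6 = 0,  σ² = 2/6 − (0)² = 1/3
Independent increments: Var[X_9] = 9·σ² = 9·(1/3) = 3

3


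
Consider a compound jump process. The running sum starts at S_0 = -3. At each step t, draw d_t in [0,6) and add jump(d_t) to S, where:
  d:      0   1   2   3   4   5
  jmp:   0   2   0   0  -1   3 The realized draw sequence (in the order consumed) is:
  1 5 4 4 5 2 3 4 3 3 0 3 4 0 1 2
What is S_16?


t=0: S=-3, d=1, jump=2, S_1=-1
t=1: S=-1, d=5, jump=3, S_2=2
t=2: S=2, d=4, jump=-1, S_3=1
t=3: S=1, d=4, jump=-1, S_4=0
t=4: S=0, d=5, jump=3, S_5=3
t=5: S=3, d=2, jump=0, S_6=3
t=6: S=3, d=3, jump=0, S_7=3
t=7: S=3, d=4, jump=-1, S_8=2
t=8: S=2, d=3, jump=0, S_9=2
t=9: S=2, d=3, jump=0, S_10=2
t=10: S=2, d=0, jump=0, S_11=2
t=11: S=2, d=3, jump=0, S_12=2
t=12: S=2, d=4, jump=-1, S_13=1
t=13: S=1, d=0, jump=0, S_14=1
t=14: S=1, d=1, jump=2, S_15=3
t=15: S=3, d=2, jump=0, S_16=3

3


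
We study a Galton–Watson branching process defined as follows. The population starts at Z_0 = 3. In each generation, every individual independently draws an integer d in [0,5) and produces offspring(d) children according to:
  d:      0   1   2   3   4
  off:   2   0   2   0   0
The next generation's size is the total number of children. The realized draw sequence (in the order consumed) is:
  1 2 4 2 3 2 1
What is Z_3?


2

gen 0: Z_0=3, draws=[1, 2, 4], offspring=[0, 2, 0], Z_1=2
gen 1: Z_1=2, draws=[2, 3], offspring=[2, 0], Z_2=2
gen 2: Z_2=2, draws=[2, 1], offspring=[2, 0], Z_3=2


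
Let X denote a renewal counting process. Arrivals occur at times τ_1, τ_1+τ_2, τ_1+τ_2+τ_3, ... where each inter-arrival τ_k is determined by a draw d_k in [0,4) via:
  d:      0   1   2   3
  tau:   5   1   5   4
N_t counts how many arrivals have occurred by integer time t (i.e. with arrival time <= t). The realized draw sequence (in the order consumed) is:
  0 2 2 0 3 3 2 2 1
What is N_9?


draw d_1=0: τ_1=5, arrival time A_1=5
draw d_2=2: τ_2=5, arrival time A_2=10
draw d_3=2: τ_3=5, arrival time A_3=15
draw d_4=0: τ_4=5, arrival time A_4=20
draw d_5=3: τ_5=4, arrival time A_5=24
draw d_6=3: τ_6=4, arrival time A_6=28
draw d_7=2: τ_7=5, arrival time A_7=33
draw d_8=2: τ_8=5, arrival time A_8=38
draw d_9=1: τ_9=1, arrival time A_9=39
N_t over t=0..9: 0:0 1:0 2:0 3:0 4:0 5:1 6:1 7:1 8:1 9:1

1


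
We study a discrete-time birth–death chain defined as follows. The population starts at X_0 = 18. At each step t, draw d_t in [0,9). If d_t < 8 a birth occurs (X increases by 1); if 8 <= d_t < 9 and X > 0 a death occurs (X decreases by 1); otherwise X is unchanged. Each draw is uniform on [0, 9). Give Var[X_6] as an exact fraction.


64/27

X can drop by at most 1 per step and X_0 = 18 > T = 6, so X_t >= 18 − t >= 12 > 0 for every t <= 6: the floor at 0 (the 'and X > 0' condition) never binds. Hence X_6 = X_0 + Σ_{t<6} Y_t with i.i.d. increments Y_t = y(d_t) ∈ {+1, −1, 0}.
Outcome values over d=0..8: [1, 1, 1, 1, 1, 1, 1, 1, -1]
Σy = 7, Σy² = 9, M = 9
μ = 7/9 = 7/9,  σ² = 9/9 − (7/9)² = 32/81
Independent increments: Var[X_6] = 6·σ² = 6·(32/81) = 64/27


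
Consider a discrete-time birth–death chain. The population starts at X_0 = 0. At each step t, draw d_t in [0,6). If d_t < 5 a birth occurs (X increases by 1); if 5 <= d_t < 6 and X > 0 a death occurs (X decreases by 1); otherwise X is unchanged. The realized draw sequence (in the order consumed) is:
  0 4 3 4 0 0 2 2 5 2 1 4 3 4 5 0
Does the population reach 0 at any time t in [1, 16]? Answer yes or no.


t=0: X=0, d=0 → birth, X_1=1
t=1: X=1, d=4 → birth, X_2=2
t=2: X=2, d=3 → birth, X_3=3
t=3: X=3, d=4 → birth, X_4=4
t=4: X=4, d=0 → birth, X_5=5
t=5: X=5, d=0 → birth, X_6=6
t=6: X=6, d=2 → birth, X_7=7
t=7: X=7, d=2 → birth, X_8=8
t=8: X=8, d=5 → death, X_9=7
t=9: X=7, d=2 → birth, X_10=8
t=10: X=8, d=1 → birth, X_11=9
t=11: X=9, d=4 → birth, X_12=10
t=12: X=10, d=3 → birth, X_13=11
t=13: X=11, d=4 → birth, X_14=12
t=14: X=12, d=5 → death, X_15=11
t=15: X=11, d=0 → birth, X_16=12

no


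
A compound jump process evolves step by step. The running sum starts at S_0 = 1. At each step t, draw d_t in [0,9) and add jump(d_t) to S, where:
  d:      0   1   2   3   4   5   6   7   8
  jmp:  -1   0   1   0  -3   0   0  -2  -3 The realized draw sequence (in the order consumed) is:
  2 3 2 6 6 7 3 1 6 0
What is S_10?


0

t=0: S=1, d=2, jump=1, S_1=2
t=1: S=2, d=3, jump=0, S_2=2
t=2: S=2, d=2, jump=1, S_3=3
t=3: S=3, d=6, jump=0, S_4=3
t=4: S=3, d=6, jump=0, S_5=3
t=5: S=3, d=7, jump=-2, S_6=1
t=6: S=1, d=3, jump=0, S_7=1
t=7: S=1, d=1, jump=0, S_8=1
t=8: S=1, d=6, jump=0, S_9=1
t=9: S=1, d=0, jump=-1, S_10=0


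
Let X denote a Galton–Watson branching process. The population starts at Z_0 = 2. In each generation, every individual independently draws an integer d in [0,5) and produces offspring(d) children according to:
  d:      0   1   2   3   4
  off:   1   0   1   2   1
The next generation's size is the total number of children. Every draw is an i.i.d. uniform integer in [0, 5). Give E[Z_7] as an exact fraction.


2

Outcome values over d=0..4: [1, 0, 1, 2, 1]
Σy = 5, Σy² = 7, M = 5
μ = 5/5 = 1,  σ² = 7/5 − (1)² = 2/5
E[Z_0] = 2
E[Z_1] = 1·E[Z_0] = 2
E[Z_2] = 1·E[Z_1] = 2
E[Z_3] = 1·E[Z_2] = 2
E[Z_4] = 1·E[Z_3] = 2
E[Z_5] = 1·E[Z_4] = 2
E[Z_6] = 1·E[Z_5] = 2
E[Z_7] = 1·E[Z_6] = 2


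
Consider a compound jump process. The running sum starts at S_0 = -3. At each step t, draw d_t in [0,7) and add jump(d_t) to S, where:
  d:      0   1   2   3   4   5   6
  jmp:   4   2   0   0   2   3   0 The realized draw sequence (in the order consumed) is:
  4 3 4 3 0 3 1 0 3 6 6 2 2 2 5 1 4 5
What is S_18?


t=0: S=-3, d=4, jump=2, S_1=-1
t=1: S=-1, d=3, jump=0, S_2=-1
t=2: S=-1, d=4, jump=2, S_3=1
t=3: S=1, d=3, jump=0, S_4=1
t=4: S=1, d=0, jump=4, S_5=5
t=5: S=5, d=3, jump=0, S_6=5
t=6: S=5, d=1, jump=2, S_7=7
t=7: S=7, d=0, jump=4, S_8=11
t=8: S=11, d=3, jump=0, S_9=11
t=9: S=11, d=6, jump=0, S_10=11
t=10: S=11, d=6, jump=0, S_11=11
t=11: S=11, d=2, jump=0, S_12=11
t=12: S=11, d=2, jump=0, S_13=11
t=13: S=11, d=2, jump=0, S_14=11
t=14: S=11, d=5, jump=3, S_15=14
t=15: S=14, d=1, jump=2, S_16=16
t=16: S=16, d=4, jump=2, S_17=18
t=17: S=18, d=5, jump=3, S_18=21

21


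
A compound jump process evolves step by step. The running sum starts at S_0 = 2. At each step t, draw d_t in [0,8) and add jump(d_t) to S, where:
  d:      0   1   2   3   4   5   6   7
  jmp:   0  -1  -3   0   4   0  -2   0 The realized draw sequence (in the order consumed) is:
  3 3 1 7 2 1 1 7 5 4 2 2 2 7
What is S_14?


t=0: S=2, d=3, jump=0, S_1=2
t=1: S=2, d=3, jump=0, S_2=2
t=2: S=2, d=1, jump=-1, S_3=1
t=3: S=1, d=7, jump=0, S_4=1
t=4: S=1, d=2, jump=-3, S_5=-2
t=5: S=-2, d=1, jump=-1, S_6=-3
t=6: S=-3, d=1, jump=-1, S_7=-4
t=7: S=-4, d=7, jump=0, S_8=-4
t=8: S=-4, d=5, jump=0, S_9=-4
t=9: S=-4, d=4, jump=4, S_10=0
t=10: S=0, d=2, jump=-3, S_11=-3
t=11: S=-3, d=2, jump=-3, S_12=-6
t=12: S=-6, d=2, jump=-3, S_13=-9
t=13: S=-9, d=7, jump=0, S_14=-9

-9


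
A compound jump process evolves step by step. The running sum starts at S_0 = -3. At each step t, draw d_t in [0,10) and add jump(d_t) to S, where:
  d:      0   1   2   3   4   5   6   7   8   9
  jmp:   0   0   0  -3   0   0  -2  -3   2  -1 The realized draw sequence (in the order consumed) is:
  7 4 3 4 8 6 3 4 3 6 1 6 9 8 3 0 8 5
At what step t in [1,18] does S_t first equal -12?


7

t=0: S=-3, d=7, jump=-3, S_1=-6
t=1: S=-6, d=4, jump=0, S_2=-6
t=2: S=-6, d=3, jump=-3, S_3=-9
t=3: S=-9, d=4, jump=0, S_4=-9
t=4: S=-9, d=8, jump=2, S_5=-7
t=5: S=-7, d=6, jump=-2, S_6=-9
t=6: S=-9, d=3, jump=-3, S_7=-12
t=7: S=-12, d=4, jump=0, S_8=-12
t=8: S=-12, d=3, jump=-3, S_9=-15
t=9: S=-15, d=6, jump=-2, S_10=-17
t=10: S=-17, d=1, jump=0, S_11=-17
t=11: S=-17, d=6, jump=-2, S_12=-19
t=12: S=-19, d=9, jump=-1, S_13=-20
t=13: S=-20, d=8, jump=2, S_14=-18
t=14: S=-18, d=3, jump=-3, S_15=-21
t=15: S=-21, d=0, jump=0, S_16=-21
t=16: S=-21, d=8, jump=2, S_17=-19
t=17: S=-19, d=5, jump=0, S_18=-19


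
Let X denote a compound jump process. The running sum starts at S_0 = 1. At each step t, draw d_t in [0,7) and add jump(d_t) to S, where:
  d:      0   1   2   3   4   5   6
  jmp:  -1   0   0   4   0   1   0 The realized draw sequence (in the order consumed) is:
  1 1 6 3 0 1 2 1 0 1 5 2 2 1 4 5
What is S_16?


t=0: S=1, d=1, jump=0, S_1=1
t=1: S=1, d=1, jump=0, S_2=1
t=2: S=1, d=6, jump=0, S_3=1
t=3: S=1, d=3, jump=4, S_4=5
t=4: S=5, d=0, jump=-1, S_5=4
t=5: S=4, d=1, jump=0, S_6=4
t=6: S=4, d=2, jump=0, S_7=4
t=7: S=4, d=1, jump=0, S_8=4
t=8: S=4, d=0, jump=-1, S_9=3
t=9: S=3, d=1, jump=0, S_10=3
t=10: S=3, d=5, jump=1, S_11=4
t=11: S=4, d=2, jump=0, S_12=4
t=12: S=4, d=2, jump=0, S_13=4
t=13: S=4, d=1, jump=0, S_14=4
t=14: S=4, d=4, jump=0, S_15=4
t=15: S=4, d=5, jump=1, S_16=5

5


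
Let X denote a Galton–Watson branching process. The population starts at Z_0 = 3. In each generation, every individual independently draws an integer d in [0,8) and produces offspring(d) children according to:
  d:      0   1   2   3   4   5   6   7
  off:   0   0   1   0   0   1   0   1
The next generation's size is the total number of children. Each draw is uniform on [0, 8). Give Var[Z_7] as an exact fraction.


13745065365/4398046511104

Outcome values over d=0..7: [0, 0, 1, 0, 0, 1, 0, 1]
Σy = 3, Σy² = 3, M = 8
μ = 3/8 = 3/8,  σ² = 3/8 − (3/8)² = 15/64
V_0 = 0, E_0 = 3
V_1 = 15/64·E_0 + (3/8)²·V_0 = 45/64;  E_1 = 9/8
V_2 = 15/64·E_1 + (3/8)²·V_1 = 1485/4096;  E_2 = 27/64
V_3 = 15/64·E_2 + (3/8)²·V_2 = 39285/262144;  E_3 = 81/512
V_4 = 15/64·E_3 + (3/8)²·V_3 = 975645/16777216;  E_4 = 243/4096
V_5 = 15/64·E_4 + (3/8)²·V_4 = 23710725/1073741824;  E_5 = 729/32768
V_6 = 15/64·E_5 + (3/8)²·V_5 = 571714605/68719476736;  E_6 = 2187/262144
V_7 = 15/64·E_6 + (3/8)²·V_6 = 13745065365/4398046511104;  E_7 = 6561/2097152


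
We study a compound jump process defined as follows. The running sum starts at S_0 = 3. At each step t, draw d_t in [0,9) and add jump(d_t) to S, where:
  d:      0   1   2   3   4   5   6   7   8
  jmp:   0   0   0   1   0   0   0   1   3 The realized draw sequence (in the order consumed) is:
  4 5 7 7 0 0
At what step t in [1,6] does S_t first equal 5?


t=0: S=3, d=4, jump=0, S_1=3
t=1: S=3, d=5, jump=0, S_2=3
t=2: S=3, d=7, jump=1, S_3=4
t=3: S=4, d=7, jump=1, S_4=5
t=4: S=5, d=0, jump=0, S_5=5
t=5: S=5, d=0, jump=0, S_6=5

4
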